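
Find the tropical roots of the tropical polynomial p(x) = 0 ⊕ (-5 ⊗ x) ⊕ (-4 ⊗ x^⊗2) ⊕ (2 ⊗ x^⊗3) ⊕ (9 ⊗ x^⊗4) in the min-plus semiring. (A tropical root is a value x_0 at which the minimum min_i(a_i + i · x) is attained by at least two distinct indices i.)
Roots: {-7, -6, -1, 5}

Each tropical root is a break point of the lower envelope of the lines y = a_i + i · x (there are 5 lines, with slopes 0, 1, ..., 4). Only the lines that attain the minimum somewhere contribute to roots; other lines are dominated. Here the surviving (envelope) indices are i = 4, i = 3, i = 2, i = 1, i = 0.
Intersections between consecutive envelope lines give the roots: for adjacent envelope indices i < j the intersection is x = (a_i − a_j) / (j − i). Reading off the sorted break points: {-7, -6, -1, 5}.
Verification: at each break x_0, at least two indices attain the minimum of min_i(a_i + i · x_0).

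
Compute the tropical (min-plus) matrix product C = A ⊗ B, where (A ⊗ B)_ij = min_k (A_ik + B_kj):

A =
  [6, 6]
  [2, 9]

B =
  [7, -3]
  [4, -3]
A ⊗ B =
  [10, 3]
  [9, -1]

Apply the min-plus product entry-by-entry:
  C[0][0] = min over k of (A[0][0] + B[0][0] = 6 + 7 = 13, A[0][1] + B[1][0] = 6 + 4 = 10) = 10 (attained at k = 1)
  C[0][1] = min over k of (A[0][0] + B[0][1] = 6 + -3 = 3, A[0][1] + B[1][1] = 6 + -3 = 3) = 3 (attained at k = 0)
  C[1][0] = min over k of (A[1][0] + B[0][0] = 2 + 7 = 9, A[1][1] + B[1][0] = 9 + 4 = 13) = 9 (attained at k = 0)
  C[1][1] = min over k of (A[1][0] + B[0][1] = 2 + -3 = -1, A[1][1] + B[1][1] = 9 + -3 = 6) = -1 (attained at k = 0)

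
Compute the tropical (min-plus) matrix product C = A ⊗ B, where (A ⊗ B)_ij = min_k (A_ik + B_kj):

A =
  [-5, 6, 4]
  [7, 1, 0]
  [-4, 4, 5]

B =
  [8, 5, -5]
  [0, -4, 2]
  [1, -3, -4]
A ⊗ B =
  [3, 0, -10]
  [1, -3, -4]
  [4, 0, -9]

Apply the min-plus product entry-by-entry:
  C[0][0] = min over k of (A[0][0] + B[0][0] = -5 + 8 = 3, A[0][1] + B[1][0] = 6 + 0 = 6, A[0][2] + B[2][0] = 4 + 1 = 5) = 3 (attained at k = 0)
  C[0][1] = min over k of (A[0][0] + B[0][1] = -5 + 5 = 0, A[0][1] + B[1][1] = 6 + -4 = 2, A[0][2] + B[2][1] = 4 + -3 = 1) = 0 (attained at k = 0)
  C[0][2] = min over k of (A[0][0] + B[0][2] = -5 + -5 = -10, A[0][1] + B[1][2] = 6 + 2 = 8, A[0][2] + B[2][2] = 4 + -4 = 0) = -10 (attained at k = 0)
  C[1][0] = min over k of (A[1][0] + B[0][0] = 7 + 8 = 15, A[1][1] + B[1][0] = 1 + 0 = 1, A[1][2] + B[2][0] = 0 + 1 = 1) = 1 (attained at k = 1)
  C[1][1] = min over k of (A[1][0] + B[0][1] = 7 + 5 = 12, A[1][1] + B[1][1] = 1 + -4 = -3, A[1][2] + B[2][1] = 0 + -3 = -3) = -3 (attained at k = 1)
  C[1][2] = min over k of (A[1][0] + B[0][2] = 7 + -5 = 2, A[1][1] + B[1][2] = 1 + 2 = 3, A[1][2] + B[2][2] = 0 + -4 = -4) = -4 (attained at k = 2)
  C[2][0] = min over k of (A[2][0] + B[0][0] = -4 + 8 = 4, A[2][1] + B[1][0] = 4 + 0 = 4, A[2][2] + B[2][0] = 5 + 1 = 6) = 4 (attained at k = 0)
  C[2][1] = min over k of (A[2][0] + B[0][1] = -4 + 5 = 1, A[2][1] + B[1][1] = 4 + -4 = 0, A[2][2] + B[2][1] = 5 + -3 = 2) = 0 (attained at k = 1)
  C[2][2] = min over k of (A[2][0] + B[0][2] = -4 + -5 = -9, A[2][1] + B[1][2] = 4 + 2 = 6, A[2][2] + B[2][2] = 5 + -4 = 1) = -9 (attained at k = 0)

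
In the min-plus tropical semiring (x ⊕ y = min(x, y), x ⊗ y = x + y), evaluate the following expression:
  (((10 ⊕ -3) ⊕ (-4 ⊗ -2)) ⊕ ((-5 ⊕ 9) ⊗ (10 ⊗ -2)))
(((10 ⊕ -3) ⊕ (-4 ⊗ -2)) ⊕ ((-5 ⊕ 9) ⊗ (10 ⊗ -2))) = -6

Expand innermost to outermost. Recall ⊕ takes the minimum of its arguments and ⊗ takes their sum. Working out the expression (((10 ⊕ -3) ⊕ (-4 ⊗ -2)) ⊕ ((-5 ⊕ 9) ⊗ (10 ⊗ -2))) gives -6.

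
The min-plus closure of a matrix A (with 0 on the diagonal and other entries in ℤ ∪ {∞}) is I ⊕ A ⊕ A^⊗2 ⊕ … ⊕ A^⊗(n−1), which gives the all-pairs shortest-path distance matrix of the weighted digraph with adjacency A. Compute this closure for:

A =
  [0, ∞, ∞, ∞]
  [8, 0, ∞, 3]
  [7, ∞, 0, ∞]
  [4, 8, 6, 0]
Closure =
  [0, ∞, ∞, ∞]
  [7, 0, 9, 3]
  [7, ∞, 0, ∞]
  [4, 8, 6, 0]

This is the Floyd-Warshall all-pairs shortest-path computation. For each intermediate vertex k = 0, 1, …, 3, update dist[i][j] ← min(dist[i][j], dist[i][k] + dist[k][j]). The final matrix gives, for each (i, j), the minimum total weight of any directed path from i to j (possibly empty when i = j).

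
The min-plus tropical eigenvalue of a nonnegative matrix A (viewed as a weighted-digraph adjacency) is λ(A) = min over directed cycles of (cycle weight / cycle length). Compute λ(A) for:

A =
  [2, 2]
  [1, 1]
λ(A) = 1

Enumerate directed cycles and compute their means (weight / length). Sample:
  cycle 0 → 0: weight = 2, length = 1, mean = 2/1 ≈ 2.000
  cycle 1 → 1: weight = 1, length = 1, mean = 1/1 ≈ 1.000
  cycle 0 → 1 → 0: weight = 3, length = 2, mean = 3/2 ≈ 1.500
  cycle 1 → 0 → 1: weight = 3, length = 2, mean = 3/2 ≈ 1.500
Minimum mean = 1.000, attained e.g. along the cycle 1 → 1 with weight 1 and length 1. So λ(A) = 1/1 = 1.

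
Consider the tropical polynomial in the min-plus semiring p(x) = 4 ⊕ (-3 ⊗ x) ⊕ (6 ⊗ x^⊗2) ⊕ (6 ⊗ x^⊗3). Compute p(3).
p(3) = 0

A tropical monomial a ⊗ x^⊗i evaluates to a + i · x. Evaluating each term at x = 3:
  Term 0 contributes 4 + 0 · 3 = 4
  Term 1 contributes -3 + 1 · 3 = 0
  Term 2 contributes 6 + 2 · 3 = 12
  Term 3 contributes 6 + 3 · 3 = 15
p(3) = ⊕ of these = min[4, 0, 12, 15] = 0.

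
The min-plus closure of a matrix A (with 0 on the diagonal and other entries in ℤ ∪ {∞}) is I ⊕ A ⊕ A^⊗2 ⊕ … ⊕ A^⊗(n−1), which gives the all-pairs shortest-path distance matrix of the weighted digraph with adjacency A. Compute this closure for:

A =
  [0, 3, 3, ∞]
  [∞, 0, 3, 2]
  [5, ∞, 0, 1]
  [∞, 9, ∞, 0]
Closure =
  [0, 3, 3, 4]
  [8, 0, 3, 2]
  [5, 8, 0, 1]
  [17, 9, 12, 0]

This is the Floyd-Warshall all-pairs shortest-path computation. For each intermediate vertex k = 0, 1, …, 3, update dist[i][j] ← min(dist[i][j], dist[i][k] + dist[k][j]). The final matrix gives, for each (i, j), the minimum total weight of any directed path from i to j (possibly empty when i = j).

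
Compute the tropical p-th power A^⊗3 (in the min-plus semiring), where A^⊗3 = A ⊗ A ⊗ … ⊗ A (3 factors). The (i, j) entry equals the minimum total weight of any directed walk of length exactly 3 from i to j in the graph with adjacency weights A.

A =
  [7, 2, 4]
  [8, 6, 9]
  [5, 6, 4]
A^⊗3 =
  [13, 11, 12]
  [17, 16, 16]
  [13, 11, 12]

Each entry (A^⊗3)_ij equals the minimum over all length-3 walks i = v_0 → v_1 → … → v_3 = j of Σ_t A[v_t][v_{t+1}]. For example, for (i, j) = (0, 2) we minimise over 9 possible intermediate vertex sequences; the minimum is 12, attained along the walk 0 → 2 → 2 → 2.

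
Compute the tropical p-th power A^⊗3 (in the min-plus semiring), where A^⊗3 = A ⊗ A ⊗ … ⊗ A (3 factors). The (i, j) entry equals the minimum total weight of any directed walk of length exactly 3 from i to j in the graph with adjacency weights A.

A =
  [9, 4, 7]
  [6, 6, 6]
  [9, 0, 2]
A^⊗3 =
  [13, 9, 11]
  [12, 8, 10]
  [8, 4, 6]

Each entry (A^⊗3)_ij equals the minimum over all length-3 walks i = v_0 → v_1 → … → v_3 = j of Σ_t A[v_t][v_{t+1}]. For example, for (i, j) = (0, 2) we minimise over 9 possible intermediate vertex sequences; the minimum is 11, attained along the walk 0 → 2 → 2 → 2.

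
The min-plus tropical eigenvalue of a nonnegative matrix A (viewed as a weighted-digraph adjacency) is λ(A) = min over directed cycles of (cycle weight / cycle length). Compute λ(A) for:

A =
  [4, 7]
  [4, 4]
λ(A) = 4

Enumerate directed cycles and compute their means (weight / length). Sample:
  cycle 0 → 0: weight = 4, length = 1, mean = 4/1 ≈ 4.000
  cycle 1 → 1: weight = 4, length = 1, mean = 4/1 ≈ 4.000
  cycle 0 → 1 → 0: weight = 11, length = 2, mean = 11/2 ≈ 5.500
  cycle 1 → 0 → 1: weight = 11, length = 2, mean = 11/2 ≈ 5.500
Minimum mean = 4.000, attained e.g. along the cycle 0 → 0 with weight 4 and length 1. So λ(A) = 4/1 = 4.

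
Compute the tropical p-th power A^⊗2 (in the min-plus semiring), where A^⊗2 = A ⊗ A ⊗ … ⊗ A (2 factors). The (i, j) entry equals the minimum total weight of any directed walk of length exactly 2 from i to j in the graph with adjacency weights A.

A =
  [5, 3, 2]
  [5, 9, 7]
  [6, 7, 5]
A^⊗2 =
  [8, 8, 7]
  [10, 8, 7]
  [11, 9, 8]

Each entry (A^⊗2)_ij equals the minimum over all length-2 walks i = v_0 → v_1 → … → v_2 = j of Σ_t A[v_t][v_{t+1}]. For example, for (i, j) = (0, 2) we minimise over 3 possible intermediate vertex sequences; the minimum is 7, attained along the walk 0 → 0 → 2.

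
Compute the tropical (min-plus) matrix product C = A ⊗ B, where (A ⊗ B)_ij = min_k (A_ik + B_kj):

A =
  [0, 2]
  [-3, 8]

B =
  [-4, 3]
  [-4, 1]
A ⊗ B =
  [-4, 3]
  [-7, 0]

Apply the min-plus product entry-by-entry:
  C[0][0] = min over k of (A[0][0] + B[0][0] = 0 + -4 = -4, A[0][1] + B[1][0] = 2 + -4 = -2) = -4 (attained at k = 0)
  C[0][1] = min over k of (A[0][0] + B[0][1] = 0 + 3 = 3, A[0][1] + B[1][1] = 2 + 1 = 3) = 3 (attained at k = 0)
  C[1][0] = min over k of (A[1][0] + B[0][0] = -3 + -4 = -7, A[1][1] + B[1][0] = 8 + -4 = 4) = -7 (attained at k = 0)
  C[1][1] = min over k of (A[1][0] + B[0][1] = -3 + 3 = 0, A[1][1] + B[1][1] = 8 + 1 = 9) = 0 (attained at k = 0)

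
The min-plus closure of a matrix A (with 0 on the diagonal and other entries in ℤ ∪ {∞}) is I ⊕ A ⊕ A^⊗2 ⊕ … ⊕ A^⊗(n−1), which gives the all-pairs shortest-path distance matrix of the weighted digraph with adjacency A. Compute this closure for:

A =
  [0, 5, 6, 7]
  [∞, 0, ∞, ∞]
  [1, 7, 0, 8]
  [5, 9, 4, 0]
Closure =
  [0, 5, 6, 7]
  [∞, 0, ∞, ∞]
  [1, 6, 0, 8]
  [5, 9, 4, 0]

This is the Floyd-Warshall all-pairs shortest-path computation. For each intermediate vertex k = 0, 1, …, 3, update dist[i][j] ← min(dist[i][j], dist[i][k] + dist[k][j]). The final matrix gives, for each (i, j), the minimum total weight of any directed path from i to j (possibly empty when i = j).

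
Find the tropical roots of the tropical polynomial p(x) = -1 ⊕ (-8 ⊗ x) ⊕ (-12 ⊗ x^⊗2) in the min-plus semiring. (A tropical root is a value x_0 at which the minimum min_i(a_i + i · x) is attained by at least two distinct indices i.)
Roots: {4, 7}

Each tropical root is a break point of the lower envelope of the lines y = a_i + i · x (there are 3 lines, with slopes 0, 1, ..., 2). Only the lines that attain the minimum somewhere contribute to roots; other lines are dominated. Here the surviving (envelope) indices are i = 2, i = 1, i = 0.
Intersections between consecutive envelope lines give the roots: for adjacent envelope indices i < j the intersection is x = (a_i − a_j) / (j − i). Reading off the sorted break points: {4, 7}.
Verification: at each break x_0, at least two indices attain the minimum of min_i(a_i + i · x_0).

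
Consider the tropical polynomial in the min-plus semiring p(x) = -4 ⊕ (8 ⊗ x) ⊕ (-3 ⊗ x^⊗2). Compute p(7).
p(7) = -4

A tropical monomial a ⊗ x^⊗i evaluates to a + i · x. Evaluating each term at x = 7:
  Term 0 contributes -4 + 0 · 7 = -4
  Term 1 contributes 8 + 1 · 7 = 15
  Term 2 contributes -3 + 2 · 7 = 11
p(7) = ⊕ of these = min[-4, 15, 11] = -4.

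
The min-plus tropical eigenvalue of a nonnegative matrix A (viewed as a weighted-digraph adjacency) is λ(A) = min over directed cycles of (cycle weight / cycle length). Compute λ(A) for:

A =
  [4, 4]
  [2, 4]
λ(A) = 3

Enumerate directed cycles and compute their means (weight / length). Sample:
  cycle 0 → 0: weight = 4, length = 1, mean = 4/1 ≈ 4.000
  cycle 1 → 1: weight = 4, length = 1, mean = 4/1 ≈ 4.000
  cycle 0 → 1 → 0: weight = 6, length = 2, mean = 6/2 ≈ 3.000
  cycle 1 → 0 → 1: weight = 6, length = 2, mean = 6/2 ≈ 3.000
Minimum mean = 3.000, attained e.g. along the cycle 0 → 1 → 0 with weight 6 and length 2. So λ(A) = 6/2 = 3.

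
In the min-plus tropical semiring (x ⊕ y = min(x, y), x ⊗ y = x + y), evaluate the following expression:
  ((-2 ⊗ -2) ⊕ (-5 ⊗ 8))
((-2 ⊗ -2) ⊕ (-5 ⊗ 8)) = -4

Expand innermost to outermost. Recall ⊕ takes the minimum of its arguments and ⊗ takes their sum. Working out the expression ((-2 ⊗ -2) ⊕ (-5 ⊗ 8)) gives -4.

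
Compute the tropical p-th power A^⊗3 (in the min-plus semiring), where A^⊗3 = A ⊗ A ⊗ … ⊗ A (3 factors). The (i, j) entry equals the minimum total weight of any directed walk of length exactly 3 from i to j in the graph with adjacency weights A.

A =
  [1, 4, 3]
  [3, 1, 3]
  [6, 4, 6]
A^⊗3 =
  [3, 6, 5]
  [5, 3, 5]
  [8, 6, 8]

Each entry (A^⊗3)_ij equals the minimum over all length-3 walks i = v_0 → v_1 → … → v_3 = j of Σ_t A[v_t][v_{t+1}]. For example, for (i, j) = (0, 2) we minimise over 9 possible intermediate vertex sequences; the minimum is 5, attained along the walk 0 → 0 → 0 → 2.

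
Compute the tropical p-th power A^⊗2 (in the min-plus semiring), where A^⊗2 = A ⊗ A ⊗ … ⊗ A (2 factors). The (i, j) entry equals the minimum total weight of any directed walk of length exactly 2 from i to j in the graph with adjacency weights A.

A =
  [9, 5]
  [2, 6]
A^⊗2 =
  [7, 11]
  [8, 7]

Each entry (A^⊗2)_ij equals the minimum over all length-2 walks i = v_0 → v_1 → … → v_2 = j of Σ_t A[v_t][v_{t+1}]. For example, for (i, j) = (0, 1) we minimise over 2 possible intermediate vertex sequences; the minimum is 11, attained along the walk 0 → 1 → 1.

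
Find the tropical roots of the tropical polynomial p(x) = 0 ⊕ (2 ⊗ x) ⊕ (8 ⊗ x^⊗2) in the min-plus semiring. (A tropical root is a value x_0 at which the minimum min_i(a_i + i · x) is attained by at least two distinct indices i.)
Roots: {-6, -2}

Each tropical root is a break point of the lower envelope of the lines y = a_i + i · x (there are 3 lines, with slopes 0, 1, ..., 2). Only the lines that attain the minimum somewhere contribute to roots; other lines are dominated. Here the surviving (envelope) indices are i = 2, i = 1, i = 0.
Intersections between consecutive envelope lines give the roots: for adjacent envelope indices i < j the intersection is x = (a_i − a_j) / (j − i). Reading off the sorted break points: {-6, -2}.
Verification: at each break x_0, at least two indices attain the minimum of min_i(a_i + i · x_0).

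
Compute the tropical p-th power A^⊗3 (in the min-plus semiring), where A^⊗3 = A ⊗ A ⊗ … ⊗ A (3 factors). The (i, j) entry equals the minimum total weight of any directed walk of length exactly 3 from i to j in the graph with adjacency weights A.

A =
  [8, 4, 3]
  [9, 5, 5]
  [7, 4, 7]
A^⊗3 =
  [16, 12, 12]
  [17, 14, 14]
  [16, 13, 14]

Each entry (A^⊗3)_ij equals the minimum over all length-3 walks i = v_0 → v_1 → … → v_3 = j of Σ_t A[v_t][v_{t+1}]. For example, for (i, j) = (0, 2) we minimise over 9 possible intermediate vertex sequences; the minimum is 12, attained along the walk 0 → 2 → 1 → 2.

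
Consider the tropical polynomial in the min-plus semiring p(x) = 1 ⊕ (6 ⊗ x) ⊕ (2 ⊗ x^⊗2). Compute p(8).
p(8) = 1

A tropical monomial a ⊗ x^⊗i evaluates to a + i · x. Evaluating each term at x = 8:
  Term 0 contributes 1 + 0 · 8 = 1
  Term 1 contributes 6 + 1 · 8 = 14
  Term 2 contributes 2 + 2 · 8 = 18
p(8) = ⊕ of these = min[1, 14, 18] = 1.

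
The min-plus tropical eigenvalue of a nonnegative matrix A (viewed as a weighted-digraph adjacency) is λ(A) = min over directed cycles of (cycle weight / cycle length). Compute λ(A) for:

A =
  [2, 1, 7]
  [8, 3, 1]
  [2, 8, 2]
λ(A) = 4/3

Enumerate directed cycles and compute their means (weight / length). Sample:
  cycle 0 → 0: weight = 2, length = 1, mean = 2/1 ≈ 2.000
  cycle 1 → 1: weight = 3, length = 1, mean = 3/1 ≈ 3.000
  cycle 2 → 2: weight = 2, length = 1, mean = 2/1 ≈ 2.000
  cycle 0 → 1 → 0: weight = 9, length = 2, mean = 9/2 ≈ 4.500
  cycle 0 → 2 → 0: weight = 9, length = 2, mean = 9/2 ≈ 4.500
  cycle 1 → 0 → 1: weight = 9, length = 2, mean = 9/2 ≈ 4.500
Minimum mean = 1.333, attained e.g. along the cycle 0 → 1 → 2 → 0 with weight 4 and length 3. So λ(A) = 4/3 = 4/3.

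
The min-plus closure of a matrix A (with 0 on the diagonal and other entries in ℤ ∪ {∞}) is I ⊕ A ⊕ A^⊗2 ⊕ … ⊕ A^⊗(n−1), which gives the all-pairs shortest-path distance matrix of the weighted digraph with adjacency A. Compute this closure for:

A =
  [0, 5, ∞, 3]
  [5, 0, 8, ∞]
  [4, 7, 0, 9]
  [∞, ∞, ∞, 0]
Closure =
  [0, 5, 13, 3]
  [5, 0, 8, 8]
  [4, 7, 0, 7]
  [∞, ∞, ∞, 0]

This is the Floyd-Warshall all-pairs shortest-path computation. For each intermediate vertex k = 0, 1, …, 3, update dist[i][j] ← min(dist[i][j], dist[i][k] + dist[k][j]). The final matrix gives, for each (i, j), the minimum total weight of any directed path from i to j (possibly empty when i = j).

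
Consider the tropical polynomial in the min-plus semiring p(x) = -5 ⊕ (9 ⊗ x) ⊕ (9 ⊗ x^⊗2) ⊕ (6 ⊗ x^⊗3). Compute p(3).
p(3) = -5

A tropical monomial a ⊗ x^⊗i evaluates to a + i · x. Evaluating each term at x = 3:
  Term 0 contributes -5 + 0 · 3 = -5
  Term 1 contributes 9 + 1 · 3 = 12
  Term 2 contributes 9 + 2 · 3 = 15
  Term 3 contributes 6 + 3 · 3 = 15
p(3) = ⊕ of these = min[-5, 12, 15, 15] = -5.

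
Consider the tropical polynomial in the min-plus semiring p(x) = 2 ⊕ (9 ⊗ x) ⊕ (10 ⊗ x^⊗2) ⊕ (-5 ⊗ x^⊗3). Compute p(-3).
p(-3) = -14

A tropical monomial a ⊗ x^⊗i evaluates to a + i · x. Evaluating each term at x = -3:
  Term 0 contributes 2 + 0 · -3 = 2
  Term 1 contributes 9 + 1 · -3 = 6
  Term 2 contributes 10 + 2 · -3 = 4
  Term 3 contributes -5 + 3 · -3 = -14
p(-3) = ⊕ of these = min[2, 6, 4, -14] = -14.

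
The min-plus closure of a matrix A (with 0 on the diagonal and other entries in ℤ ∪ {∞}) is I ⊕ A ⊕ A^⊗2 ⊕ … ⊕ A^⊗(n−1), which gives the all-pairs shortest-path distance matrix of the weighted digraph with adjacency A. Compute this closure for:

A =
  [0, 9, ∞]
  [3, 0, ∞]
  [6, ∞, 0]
Closure =
  [0, 9, ∞]
  [3, 0, ∞]
  [6, 15, 0]

This is the Floyd-Warshall all-pairs shortest-path computation. For each intermediate vertex k = 0, 1, …, 2, update dist[i][j] ← min(dist[i][j], dist[i][k] + dist[k][j]). The final matrix gives, for each (i, j), the minimum total weight of any directed path from i to j (possibly empty when i = j).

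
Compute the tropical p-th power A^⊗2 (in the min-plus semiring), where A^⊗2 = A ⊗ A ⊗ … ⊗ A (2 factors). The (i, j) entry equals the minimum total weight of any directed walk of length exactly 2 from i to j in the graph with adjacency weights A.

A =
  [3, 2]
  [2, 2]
A^⊗2 =
  [4, 4]
  [4, 4]

Each entry (A^⊗2)_ij equals the minimum over all length-2 walks i = v_0 → v_1 → … → v_2 = j of Σ_t A[v_t][v_{t+1}]. For example, for (i, j) = (0, 1) we minimise over 2 possible intermediate vertex sequences; the minimum is 4, attained along the walk 0 → 1 → 1.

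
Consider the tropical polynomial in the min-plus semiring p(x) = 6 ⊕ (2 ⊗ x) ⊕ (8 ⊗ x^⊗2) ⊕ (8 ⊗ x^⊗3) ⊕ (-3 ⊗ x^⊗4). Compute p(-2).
p(-2) = -11

A tropical monomial a ⊗ x^⊗i evaluates to a + i · x. Evaluating each term at x = -2:
  Term 0 contributes 6 + 0 · -2 = 6
  Term 1 contributes 2 + 1 · -2 = 0
  Term 2 contributes 8 + 2 · -2 = 4
  Term 3 contributes 8 + 3 · -2 = 2
  Term 4 contributes -3 + 4 · -2 = -11
p(-2) = ⊕ of these = min[6, 0, 4, 2, -11] = -11.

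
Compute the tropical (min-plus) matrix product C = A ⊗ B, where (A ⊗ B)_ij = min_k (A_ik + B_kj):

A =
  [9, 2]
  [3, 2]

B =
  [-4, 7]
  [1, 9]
A ⊗ B =
  [3, 11]
  [-1, 10]

Apply the min-plus product entry-by-entry:
  C[0][0] = min over k of (A[0][0] + B[0][0] = 9 + -4 = 5, A[0][1] + B[1][0] = 2 + 1 = 3) = 3 (attained at k = 1)
  C[0][1] = min over k of (A[0][0] + B[0][1] = 9 + 7 = 16, A[0][1] + B[1][1] = 2 + 9 = 11) = 11 (attained at k = 1)
  C[1][0] = min over k of (A[1][0] + B[0][0] = 3 + -4 = -1, A[1][1] + B[1][0] = 2 + 1 = 3) = -1 (attained at k = 0)
  C[1][1] = min over k of (A[1][0] + B[0][1] = 3 + 7 = 10, A[1][1] + B[1][1] = 2 + 9 = 11) = 10 (attained at k = 0)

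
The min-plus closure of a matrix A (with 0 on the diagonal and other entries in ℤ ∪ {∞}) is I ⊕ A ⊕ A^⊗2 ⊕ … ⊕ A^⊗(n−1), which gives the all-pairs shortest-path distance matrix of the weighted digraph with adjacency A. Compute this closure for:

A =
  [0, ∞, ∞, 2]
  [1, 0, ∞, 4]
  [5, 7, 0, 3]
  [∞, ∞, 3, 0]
Closure =
  [0, 12, 5, 2]
  [1, 0, 6, 3]
  [5, 7, 0, 3]
  [8, 10, 3, 0]

This is the Floyd-Warshall all-pairs shortest-path computation. For each intermediate vertex k = 0, 1, …, 3, update dist[i][j] ← min(dist[i][j], dist[i][k] + dist[k][j]). The final matrix gives, for each (i, j), the minimum total weight of any directed path from i to j (possibly empty when i = j).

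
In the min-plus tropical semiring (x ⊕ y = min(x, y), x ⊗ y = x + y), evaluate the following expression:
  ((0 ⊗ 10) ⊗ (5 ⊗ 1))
((0 ⊗ 10) ⊗ (5 ⊗ 1)) = 16

Expand innermost to outermost. Recall ⊕ takes the minimum of its arguments and ⊗ takes their sum. Working out the expression ((0 ⊗ 10) ⊗ (5 ⊗ 1)) gives 16.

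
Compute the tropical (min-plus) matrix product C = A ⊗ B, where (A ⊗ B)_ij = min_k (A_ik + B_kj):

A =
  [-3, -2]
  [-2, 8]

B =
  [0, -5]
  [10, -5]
A ⊗ B =
  [-3, -8]
  [-2, -7]

Apply the min-plus product entry-by-entry:
  C[0][0] = min over k of (A[0][0] + B[0][0] = -3 + 0 = -3, A[0][1] + B[1][0] = -2 + 10 = 8) = -3 (attained at k = 0)
  C[0][1] = min over k of (A[0][0] + B[0][1] = -3 + -5 = -8, A[0][1] + B[1][1] = -2 + -5 = -7) = -8 (attained at k = 0)
  C[1][0] = min over k of (A[1][0] + B[0][0] = -2 + 0 = -2, A[1][1] + B[1][0] = 8 + 10 = 18) = -2 (attained at k = 0)
  C[1][1] = min over k of (A[1][0] + B[0][1] = -2 + -5 = -7, A[1][1] + B[1][1] = 8 + -5 = 3) = -7 (attained at k = 0)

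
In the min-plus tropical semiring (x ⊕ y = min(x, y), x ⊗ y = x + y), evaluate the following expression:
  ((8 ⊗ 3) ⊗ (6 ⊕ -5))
((8 ⊗ 3) ⊗ (6 ⊕ -5)) = 6

Expand innermost to outermost. Recall ⊕ takes the minimum of its arguments and ⊗ takes their sum. Working out the expression ((8 ⊗ 3) ⊗ (6 ⊕ -5)) gives 6.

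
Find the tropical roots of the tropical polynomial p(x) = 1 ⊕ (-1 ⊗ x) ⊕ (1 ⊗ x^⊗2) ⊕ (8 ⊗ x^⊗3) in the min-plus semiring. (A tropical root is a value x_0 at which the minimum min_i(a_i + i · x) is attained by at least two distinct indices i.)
Roots: {-7, -2, 2}

Each tropical root is a break point of the lower envelope of the lines y = a_i + i · x (there are 4 lines, with slopes 0, 1, ..., 3). Only the lines that attain the minimum somewhere contribute to roots; other lines are dominated. Here the surviving (envelope) indices are i = 3, i = 2, i = 1, i = 0.
Intersections between consecutive envelope lines give the roots: for adjacent envelope indices i < j the intersection is x = (a_i − a_j) / (j − i). Reading off the sorted break points: {-7, -2, 2}.
Verification: at each break x_0, at least two indices attain the minimum of min_i(a_i + i · x_0).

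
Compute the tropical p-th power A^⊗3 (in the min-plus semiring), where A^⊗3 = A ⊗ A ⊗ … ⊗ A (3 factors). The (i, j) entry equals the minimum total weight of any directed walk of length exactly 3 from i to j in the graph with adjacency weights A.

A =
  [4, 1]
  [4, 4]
A^⊗3 =
  [9, 6]
  [9, 9]

Each entry (A^⊗3)_ij equals the minimum over all length-3 walks i = v_0 → v_1 → … → v_3 = j of Σ_t A[v_t][v_{t+1}]. For example, for (i, j) = (0, 1) we minimise over 4 possible intermediate vertex sequences; the minimum is 6, attained along the walk 0 → 1 → 0 → 1.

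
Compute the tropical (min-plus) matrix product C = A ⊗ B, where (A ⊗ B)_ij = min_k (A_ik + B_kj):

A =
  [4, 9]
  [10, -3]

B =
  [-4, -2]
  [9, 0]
A ⊗ B =
  [0, 2]
  [6, -3]

Apply the min-plus product entry-by-entry:
  C[0][0] = min over k of (A[0][0] + B[0][0] = 4 + -4 = 0, A[0][1] + B[1][0] = 9 + 9 = 18) = 0 (attained at k = 0)
  C[0][1] = min over k of (A[0][0] + B[0][1] = 4 + -2 = 2, A[0][1] + B[1][1] = 9 + 0 = 9) = 2 (attained at k = 0)
  C[1][0] = min over k of (A[1][0] + B[0][0] = 10 + -4 = 6, A[1][1] + B[1][0] = -3 + 9 = 6) = 6 (attained at k = 0)
  C[1][1] = min over k of (A[1][0] + B[0][1] = 10 + -2 = 8, A[1][1] + B[1][1] = -3 + 0 = -3) = -3 (attained at k = 1)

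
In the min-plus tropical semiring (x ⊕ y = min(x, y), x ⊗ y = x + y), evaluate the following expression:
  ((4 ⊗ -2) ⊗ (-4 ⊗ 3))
((4 ⊗ -2) ⊗ (-4 ⊗ 3)) = 1

Expand innermost to outermost. Recall ⊕ takes the minimum of its arguments and ⊗ takes their sum. Working out the expression ((4 ⊗ -2) ⊗ (-4 ⊗ 3)) gives 1.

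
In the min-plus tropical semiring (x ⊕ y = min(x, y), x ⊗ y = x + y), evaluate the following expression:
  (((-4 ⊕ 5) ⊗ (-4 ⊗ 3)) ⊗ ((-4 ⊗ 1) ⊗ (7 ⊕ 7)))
(((-4 ⊕ 5) ⊗ (-4 ⊗ 3)) ⊗ ((-4 ⊗ 1) ⊗ (7 ⊕ 7))) = -1

Expand innermost to outermost. Recall ⊕ takes the minimum of its arguments and ⊗ takes their sum. Working out the expression (((-4 ⊕ 5) ⊗ (-4 ⊗ 3)) ⊗ ((-4 ⊗ 1) ⊗ (7 ⊕ 7))) gives -1.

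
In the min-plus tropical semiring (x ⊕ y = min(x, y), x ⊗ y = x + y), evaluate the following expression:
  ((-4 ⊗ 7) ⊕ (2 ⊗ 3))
((-4 ⊗ 7) ⊕ (2 ⊗ 3)) = 3

Expand innermost to outermost. Recall ⊕ takes the minimum of its arguments and ⊗ takes their sum. Working out the expression ((-4 ⊗ 7) ⊕ (2 ⊗ 3)) gives 3.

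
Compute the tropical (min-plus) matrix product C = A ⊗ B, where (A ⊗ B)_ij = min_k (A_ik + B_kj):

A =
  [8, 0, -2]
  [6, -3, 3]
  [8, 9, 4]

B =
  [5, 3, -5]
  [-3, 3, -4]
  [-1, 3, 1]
A ⊗ B =
  [-3, 1, -4]
  [-6, 0, -7]
  [3, 7, 3]

Apply the min-plus product entry-by-entry:
  C[0][0] = min over k of (A[0][0] + B[0][0] = 8 + 5 = 13, A[0][1] + B[1][0] = 0 + -3 = -3, A[0][2] + B[2][0] = -2 + -1 = -3) = -3 (attained at k = 1)
  C[0][1] = min over k of (A[0][0] + B[0][1] = 8 + 3 = 11, A[0][1] + B[1][1] = 0 + 3 = 3, A[0][2] + B[2][1] = -2 + 3 = 1) = 1 (attained at k = 2)
  C[0][2] = min over k of (A[0][0] + B[0][2] = 8 + -5 = 3, A[0][1] + B[1][2] = 0 + -4 = -4, A[0][2] + B[2][2] = -2 + 1 = -1) = -4 (attained at k = 1)
  C[1][0] = min over k of (A[1][0] + B[0][0] = 6 + 5 = 11, A[1][1] + B[1][0] = -3 + -3 = -6, A[1][2] + B[2][0] = 3 + -1 = 2) = -6 (attained at k = 1)
  C[1][1] = min over k of (A[1][0] + B[0][1] = 6 + 3 = 9, A[1][1] + B[1][1] = -3 + 3 = 0, A[1][2] + B[2][1] = 3 + 3 = 6) = 0 (attained at k = 1)
  C[1][2] = min over k of (A[1][0] + B[0][2] = 6 + -5 = 1, A[1][1] + B[1][2] = -3 + -4 = -7, A[1][2] + B[2][2] = 3 + 1 = 4) = -7 (attained at k = 1)
  C[2][0] = min over k of (A[2][0] + B[0][0] = 8 + 5 = 13, A[2][1] + B[1][0] = 9 + -3 = 6, A[2][2] + B[2][0] = 4 + -1 = 3) = 3 (attained at k = 2)
  C[2][1] = min over k of (A[2][0] + B[0][1] = 8 + 3 = 11, A[2][1] + B[1][1] = 9 + 3 = 12, A[2][2] + B[2][1] = 4 + 3 = 7) = 7 (attained at k = 2)
  C[2][2] = min over k of (A[2][0] + B[0][2] = 8 + -5 = 3, A[2][1] + B[1][2] = 9 + -4 = 5, A[2][2] + B[2][2] = 4 + 1 = 5) = 3 (attained at k = 0)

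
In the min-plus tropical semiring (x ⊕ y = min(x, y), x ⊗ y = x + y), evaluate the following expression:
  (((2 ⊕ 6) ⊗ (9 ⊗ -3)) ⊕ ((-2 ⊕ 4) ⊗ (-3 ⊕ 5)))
(((2 ⊕ 6) ⊗ (9 ⊗ -3)) ⊕ ((-2 ⊕ 4) ⊗ (-3 ⊕ 5))) = -5

Expand innermost to outermost. Recall ⊕ takes the minimum of its arguments and ⊗ takes their sum. Working out the expression (((2 ⊕ 6) ⊗ (9 ⊗ -3)) ⊕ ((-2 ⊕ 4) ⊗ (-3 ⊕ 5))) gives -5.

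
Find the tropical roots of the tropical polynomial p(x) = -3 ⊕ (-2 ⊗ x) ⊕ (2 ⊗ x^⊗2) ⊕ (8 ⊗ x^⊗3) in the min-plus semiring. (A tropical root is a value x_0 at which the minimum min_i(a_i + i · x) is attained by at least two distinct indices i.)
Roots: {-6, -4, -1}

Each tropical root is a break point of the lower envelope of the lines y = a_i + i · x (there are 4 lines, with slopes 0, 1, ..., 3). Only the lines that attain the minimum somewhere contribute to roots; other lines are dominated. Here the surviving (envelope) indices are i = 3, i = 2, i = 1, i = 0.
Intersections between consecutive envelope lines give the roots: for adjacent envelope indices i < j the intersection is x = (a_i − a_j) / (j − i). Reading off the sorted break points: {-6, -4, -1}.
Verification: at each break x_0, at least two indices attain the minimum of min_i(a_i + i · x_0).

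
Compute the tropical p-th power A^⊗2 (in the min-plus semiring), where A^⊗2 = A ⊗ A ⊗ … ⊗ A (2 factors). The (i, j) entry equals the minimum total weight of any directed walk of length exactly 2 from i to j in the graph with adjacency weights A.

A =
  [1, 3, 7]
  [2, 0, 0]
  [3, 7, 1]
A^⊗2 =
  [2, 3, 3]
  [2, 0, 0]
  [4, 6, 2]

Each entry (A^⊗2)_ij equals the minimum over all length-2 walks i = v_0 → v_1 → … → v_2 = j of Σ_t A[v_t][v_{t+1}]. For example, for (i, j) = (0, 2) we minimise over 3 possible intermediate vertex sequences; the minimum is 3, attained along the walk 0 → 1 → 2.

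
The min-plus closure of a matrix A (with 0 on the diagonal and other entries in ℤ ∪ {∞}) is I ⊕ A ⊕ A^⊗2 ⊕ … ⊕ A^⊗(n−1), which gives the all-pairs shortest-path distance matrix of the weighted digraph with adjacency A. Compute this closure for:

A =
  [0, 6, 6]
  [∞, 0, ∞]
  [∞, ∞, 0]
Closure =
  [0, 6, 6]
  [∞, 0, ∞]
  [∞, ∞, 0]

This is the Floyd-Warshall all-pairs shortest-path computation. For each intermediate vertex k = 0, 1, …, 2, update dist[i][j] ← min(dist[i][j], dist[i][k] + dist[k][j]). The final matrix gives, for each (i, j), the minimum total weight of any directed path from i to j (possibly empty when i = j).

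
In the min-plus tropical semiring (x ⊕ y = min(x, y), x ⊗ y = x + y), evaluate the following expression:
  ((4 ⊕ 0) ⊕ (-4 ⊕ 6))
((4 ⊕ 0) ⊕ (-4 ⊕ 6)) = -4

Expand innermost to outermost. Recall ⊕ takes the minimum of its arguments and ⊗ takes their sum. Working out the expression ((4 ⊕ 0) ⊕ (-4 ⊕ 6)) gives -4.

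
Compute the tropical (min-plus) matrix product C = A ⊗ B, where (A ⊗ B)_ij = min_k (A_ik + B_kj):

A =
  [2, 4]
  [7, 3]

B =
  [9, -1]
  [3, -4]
A ⊗ B =
  [7, 0]
  [6, -1]

Apply the min-plus product entry-by-entry:
  C[0][0] = min over k of (A[0][0] + B[0][0] = 2 + 9 = 11, A[0][1] + B[1][0] = 4 + 3 = 7) = 7 (attained at k = 1)
  C[0][1] = min over k of (A[0][0] + B[0][1] = 2 + -1 = 1, A[0][1] + B[1][1] = 4 + -4 = 0) = 0 (attained at k = 1)
  C[1][0] = min over k of (A[1][0] + B[0][0] = 7 + 9 = 16, A[1][1] + B[1][0] = 3 + 3 = 6) = 6 (attained at k = 1)
  C[1][1] = min over k of (A[1][0] + B[0][1] = 7 + -1 = 6, A[1][1] + B[1][1] = 3 + -4 = -1) = -1 (attained at k = 1)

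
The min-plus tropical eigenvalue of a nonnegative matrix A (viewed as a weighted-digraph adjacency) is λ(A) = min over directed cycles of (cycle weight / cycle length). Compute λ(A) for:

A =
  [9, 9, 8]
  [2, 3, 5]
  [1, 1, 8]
λ(A) = 3

Enumerate directed cycles and compute their means (weight / length). Sample:
  cycle 0 → 0: weight = 9, length = 1, mean = 9/1 ≈ 9.000
  cycle 1 → 1: weight = 3, length = 1, mean = 3/1 ≈ 3.000
  cycle 2 → 2: weight = 8, length = 1, mean = 8/1 ≈ 8.000
  cycle 0 → 1 → 0: weight = 11, length = 2, mean = 11/2 ≈ 5.500
  cycle 0 → 2 → 0: weight = 9, length = 2, mean = 9/2 ≈ 4.500
  cycle 1 → 0 → 1: weight = 11, length = 2, mean = 11/2 ≈ 5.500
Minimum mean = 3.000, attained e.g. along the cycle 1 → 1 with weight 3 and length 1. So λ(A) = 3/1 = 3.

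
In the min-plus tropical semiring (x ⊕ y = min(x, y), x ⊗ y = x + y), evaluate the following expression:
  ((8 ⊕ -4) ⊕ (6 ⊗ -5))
((8 ⊕ -4) ⊕ (6 ⊗ -5)) = -4

Expand innermost to outermost. Recall ⊕ takes the minimum of its arguments and ⊗ takes their sum. Working out the expression ((8 ⊕ -4) ⊕ (6 ⊗ -5)) gives -4.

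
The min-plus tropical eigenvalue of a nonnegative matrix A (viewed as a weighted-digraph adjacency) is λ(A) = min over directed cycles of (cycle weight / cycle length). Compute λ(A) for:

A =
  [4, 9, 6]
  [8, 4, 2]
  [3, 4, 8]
λ(A) = 3

Enumerate directed cycles and compute their means (weight / length). Sample:
  cycle 0 → 0: weight = 4, length = 1, mean = 4/1 ≈ 4.000
  cycle 1 → 1: weight = 4, length = 1, mean = 4/1 ≈ 4.000
  cycle 2 → 2: weight = 8, length = 1, mean = 8/1 ≈ 8.000
  cycle 0 → 1 → 0: weight = 17, length = 2, mean = 17/2 ≈ 8.500
  cycle 0 → 2 → 0: weight = 9, length = 2, mean = 9/2 ≈ 4.500
  cycle 1 → 0 → 1: weight = 17, length = 2, mean = 17/2 ≈ 8.500
Minimum mean = 3.000, attained e.g. along the cycle 1 → 2 → 1 with weight 6 and length 2. So λ(A) = 6/2 = 3.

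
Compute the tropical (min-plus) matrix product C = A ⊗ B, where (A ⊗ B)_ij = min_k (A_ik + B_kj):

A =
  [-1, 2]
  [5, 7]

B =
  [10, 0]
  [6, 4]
A ⊗ B =
  [8, -1]
  [13, 5]

Apply the min-plus product entry-by-entry:
  C[0][0] = min over k of (A[0][0] + B[0][0] = -1 + 10 = 9, A[0][1] + B[1][0] = 2 + 6 = 8) = 8 (attained at k = 1)
  C[0][1] = min over k of (A[0][0] + B[0][1] = -1 + 0 = -1, A[0][1] + B[1][1] = 2 + 4 = 6) = -1 (attained at k = 0)
  C[1][0] = min over k of (A[1][0] + B[0][0] = 5 + 10 = 15, A[1][1] + B[1][0] = 7 + 6 = 13) = 13 (attained at k = 1)
  C[1][1] = min over k of (A[1][0] + B[0][1] = 5 + 0 = 5, A[1][1] + B[1][1] = 7 + 4 = 11) = 5 (attained at k = 0)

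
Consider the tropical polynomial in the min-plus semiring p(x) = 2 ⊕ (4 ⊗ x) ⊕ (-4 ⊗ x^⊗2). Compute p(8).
p(8) = 2

A tropical monomial a ⊗ x^⊗i evaluates to a + i · x. Evaluating each term at x = 8:
  Term 0 contributes 2 + 0 · 8 = 2
  Term 1 contributes 4 + 1 · 8 = 12
  Term 2 contributes -4 + 2 · 8 = 12
p(8) = ⊕ of these = min[2, 12, 12] = 2.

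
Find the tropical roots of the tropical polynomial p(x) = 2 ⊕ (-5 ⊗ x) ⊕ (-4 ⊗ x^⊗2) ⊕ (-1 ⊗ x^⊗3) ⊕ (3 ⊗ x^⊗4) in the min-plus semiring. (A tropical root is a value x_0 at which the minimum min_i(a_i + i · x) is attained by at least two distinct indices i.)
Roots: {-4, -3, -1, 7}

Each tropical root is a break point of the lower envelope of the lines y = a_i + i · x (there are 5 lines, with slopes 0, 1, ..., 4). Only the lines that attain the minimum somewhere contribute to roots; other lines are dominated. Here the surviving (envelope) indices are i = 4, i = 3, i = 2, i = 1, i = 0.
Intersections between consecutive envelope lines give the roots: for adjacent envelope indices i < j the intersection is x = (a_i − a_j) / (j − i). Reading off the sorted break points: {-4, -3, -1, 7}.
Verification: at each break x_0, at least two indices attain the minimum of min_i(a_i + i · x_0).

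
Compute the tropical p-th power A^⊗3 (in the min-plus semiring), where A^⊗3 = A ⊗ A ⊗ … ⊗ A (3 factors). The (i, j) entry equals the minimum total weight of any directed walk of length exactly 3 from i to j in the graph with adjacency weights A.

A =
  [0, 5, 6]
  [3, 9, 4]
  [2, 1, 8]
A^⊗3 =
  [0, 5, 6]
  [3, 8, 9]
  [2, 6, 8]

Each entry (A^⊗3)_ij equals the minimum over all length-3 walks i = v_0 → v_1 → … → v_3 = j of Σ_t A[v_t][v_{t+1}]. For example, for (i, j) = (0, 2) we minimise over 9 possible intermediate vertex sequences; the minimum is 6, attained along the walk 0 → 0 → 0 → 2.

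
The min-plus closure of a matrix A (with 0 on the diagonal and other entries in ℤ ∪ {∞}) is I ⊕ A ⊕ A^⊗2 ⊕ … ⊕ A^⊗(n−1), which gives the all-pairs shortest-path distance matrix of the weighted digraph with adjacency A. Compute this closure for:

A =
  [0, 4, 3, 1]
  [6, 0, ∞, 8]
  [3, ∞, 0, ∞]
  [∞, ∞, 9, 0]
Closure =
  [0, 4, 3, 1]
  [6, 0, 9, 7]
  [3, 7, 0, 4]
  [12, 16, 9, 0]

This is the Floyd-Warshall all-pairs shortest-path computation. For each intermediate vertex k = 0, 1, …, 3, update dist[i][j] ← min(dist[i][j], dist[i][k] + dist[k][j]). The final matrix gives, for each (i, j), the minimum total weight of any directed path from i to j (possibly empty when i = j).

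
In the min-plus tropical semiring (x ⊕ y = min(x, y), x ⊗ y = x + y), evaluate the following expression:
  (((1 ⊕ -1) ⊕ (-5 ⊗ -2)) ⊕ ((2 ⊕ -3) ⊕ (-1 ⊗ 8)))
(((1 ⊕ -1) ⊕ (-5 ⊗ -2)) ⊕ ((2 ⊕ -3) ⊕ (-1 ⊗ 8))) = -7

Expand innermost to outermost. Recall ⊕ takes the minimum of its arguments and ⊗ takes their sum. Working out the expression (((1 ⊕ -1) ⊕ (-5 ⊗ -2)) ⊕ ((2 ⊕ -3) ⊕ (-1 ⊗ 8))) gives -7.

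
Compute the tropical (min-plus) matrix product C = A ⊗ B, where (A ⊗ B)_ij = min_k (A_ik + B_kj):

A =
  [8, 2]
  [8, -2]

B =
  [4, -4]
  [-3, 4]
A ⊗ B =
  [-1, 4]
  [-5, 2]

Apply the min-plus product entry-by-entry:
  C[0][0] = min over k of (A[0][0] + B[0][0] = 8 + 4 = 12, A[0][1] + B[1][0] = 2 + -3 = -1) = -1 (attained at k = 1)
  C[0][1] = min over k of (A[0][0] + B[0][1] = 8 + -4 = 4, A[0][1] + B[1][1] = 2 + 4 = 6) = 4 (attained at k = 0)
  C[1][0] = min over k of (A[1][0] + B[0][0] = 8 + 4 = 12, A[1][1] + B[1][0] = -2 + -3 = -5) = -5 (attained at k = 1)
  C[1][1] = min over k of (A[1][0] + B[0][1] = 8 + -4 = 4, A[1][1] + B[1][1] = -2 + 4 = 2) = 2 (attained at k = 1)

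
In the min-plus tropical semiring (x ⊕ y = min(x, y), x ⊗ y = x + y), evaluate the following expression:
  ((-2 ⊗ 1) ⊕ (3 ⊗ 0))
((-2 ⊗ 1) ⊕ (3 ⊗ 0)) = -1

Expand innermost to outermost. Recall ⊕ takes the minimum of its arguments and ⊗ takes their sum. Working out the expression ((-2 ⊗ 1) ⊕ (3 ⊗ 0)) gives -1.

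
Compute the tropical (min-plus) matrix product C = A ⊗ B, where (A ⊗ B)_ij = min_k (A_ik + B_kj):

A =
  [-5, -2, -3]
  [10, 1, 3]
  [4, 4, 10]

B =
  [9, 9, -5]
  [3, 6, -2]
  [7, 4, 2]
A ⊗ B =
  [1, 1, -10]
  [4, 7, -1]
  [7, 10, -1]

Apply the min-plus product entry-by-entry:
  C[0][0] = min over k of (A[0][0] + B[0][0] = -5 + 9 = 4, A[0][1] + B[1][0] = -2 + 3 = 1, A[0][2] + B[2][0] = -3 + 7 = 4) = 1 (attained at k = 1)
  C[0][1] = min over k of (A[0][0] + B[0][1] = -5 + 9 = 4, A[0][1] + B[1][1] = -2 + 6 = 4, A[0][2] + B[2][1] = -3 + 4 = 1) = 1 (attained at k = 2)
  C[0][2] = min over k of (A[0][0] + B[0][2] = -5 + -5 = -10, A[0][1] + B[1][2] = -2 + -2 = -4, A[0][2] + B[2][2] = -3 + 2 = -1) = -10 (attained at k = 0)
  C[1][0] = min over k of (A[1][0] + B[0][0] = 10 + 9 = 19, A[1][1] + B[1][0] = 1 + 3 = 4, A[1][2] + B[2][0] = 3 + 7 = 10) = 4 (attained at k = 1)
  C[1][1] = min over k of (A[1][0] + B[0][1] = 10 + 9 = 19, A[1][1] + B[1][1] = 1 + 6 = 7, A[1][2] + B[2][1] = 3 + 4 = 7) = 7 (attained at k = 1)
  C[1][2] = min over k of (A[1][0] + B[0][2] = 10 + -5 = 5, A[1][1] + B[1][2] = 1 + -2 = -1, A[1][2] + B[2][2] = 3 + 2 = 5) = -1 (attained at k = 1)
  C[2][0] = min over k of (A[2][0] + B[0][0] = 4 + 9 = 13, A[2][1] + B[1][0] = 4 + 3 = 7, A[2][2] + B[2][0] = 10 + 7 = 17) = 7 (attained at k = 1)
  C[2][1] = min over k of (A[2][0] + B[0][1] = 4 + 9 = 13, A[2][1] + B[1][1] = 4 + 6 = 10, A[2][2] + B[2][1] = 10 + 4 = 14) = 10 (attained at k = 1)
  C[2][2] = min over k of (A[2][0] + B[0][2] = 4 + -5 = -1, A[2][1] + B[1][2] = 4 + -2 = 2, A[2][2] + B[2][2] = 10 + 2 = 12) = -1 (attained at k = 0)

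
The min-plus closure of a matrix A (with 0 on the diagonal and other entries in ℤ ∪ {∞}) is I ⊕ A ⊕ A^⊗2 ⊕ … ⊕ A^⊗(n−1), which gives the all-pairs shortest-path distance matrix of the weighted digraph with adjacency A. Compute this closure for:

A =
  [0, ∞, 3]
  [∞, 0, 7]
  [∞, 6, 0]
Closure =
  [0, 9, 3]
  [∞, 0, 7]
  [∞, 6, 0]

This is the Floyd-Warshall all-pairs shortest-path computation. For each intermediate vertex k = 0, 1, …, 2, update dist[i][j] ← min(dist[i][j], dist[i][k] + dist[k][j]). The final matrix gives, for each (i, j), the minimum total weight of any directed path from i to j (possibly empty when i = j).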